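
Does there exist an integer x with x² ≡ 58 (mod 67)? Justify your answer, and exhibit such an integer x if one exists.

There is no such integer.

Apply Euler's criterion with the prime 67: 58 is a quadratic residue iff 58^33 ≡ 1 (mod 67), and a non-residue iff it is ≡ −1.
Repeated squaring mod 67: 58^2 = 3364 ≡ 14; 58^4 ≡ 14² = 196 ≡ 62; 58^8 ≡ 62² = 3844 ≡ 25; 58^16 ≡ 25² = 625 ≡ 22; 58^32 ≡ 22² = 484 ≡ 15.
Since 33 = 32 + 1, 58^33 ≡ 15 · 58; multiplying out mod 67: 15·58 = 870 ≡ 66. Thus 58^33 ≡ 66 ≡ −1 (mod 67).
By Euler's criterion 58 is a quadratic non-residue mod 67: no x satisfies x² ≡ 58 (mod 67).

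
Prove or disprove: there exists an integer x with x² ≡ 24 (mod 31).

31 is prime, so by Euler's criterion 24 is a square mod 31 iff 24^((31−1)/2) = 24^15 ≡ 1 (mod 31).
Squaring successively (mod 31): 24^2 = 576 ≡ 18; 24^4 ≡ 18² = 324 ≡ 14; 24^8 ≡ 14² = 196 ≡ 10.
Since 15 = 8 + 4 + 2 + 1, 24^15 ≡ 10 · 14 · 18 · 24; multiplying out mod 31: 10·14 = 140 ≡ 16, then 16·18 = 288 ≡ 9, then 9·24 = 216 ≡ 30. Thus 24^15 ≡ 30 ≡ −1 (mod 31).
By Euler's criterion 24 is a quadratic non-residue mod 31: no x satisfies x² ≡ 24 (mod 31).

No, no such integer exists.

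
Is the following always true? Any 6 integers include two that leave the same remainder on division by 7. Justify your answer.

No, the set {23, 24, 25, 26, 27, 28} is a counterexample.

Take the 6 consecutive integers 23, 24, …, 28: their residues mod 7 are all distinct because 6 ≤ 7.
So no two of them leave the same remainder on division by 7; the claim fails for this set.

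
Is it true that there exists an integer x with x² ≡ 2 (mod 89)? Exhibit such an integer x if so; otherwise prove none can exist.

x = 64

Take x = 64. Then 64² = 4096 = 46·89 + 2, so 64² ≡ 2 (mod 89).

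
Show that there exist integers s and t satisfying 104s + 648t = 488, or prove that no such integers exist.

Every value of 104s + 648t is a multiple of gcd(104, 648) = 8; since 8 ∣ 488, solutions exist.
Dividing through by 8 reduces the equation to 13s + 81t = 61.
Dividing repeatedly: 81 = 6·13 + 3, 13 = 4·3 + 1, 3 = 3·1 + 0.
Unwinding: 1 = 13 − 4·3 = 13 − 4·(81 − 6·13) = −4·81 + 25·13, i.e. 13·25 + 81·(-4) = 1.
Scaling by 61 gives the particular solution (s, t) = (1525, -244).
Shifting by a multiple of (81, −13) keeps it a solution: s = 1525 − 18·81 = 67, t = -244 + 18·13 = -10.
Indeed 104·67 + 648·(-10) = 6968 − 6480 = 488.

s = 67, t = -10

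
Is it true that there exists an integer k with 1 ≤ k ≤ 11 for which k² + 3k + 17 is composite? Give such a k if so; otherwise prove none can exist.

k = 4

At k = 4: 4² + 3·4 + 17 = 45 = 3·15, which is composite.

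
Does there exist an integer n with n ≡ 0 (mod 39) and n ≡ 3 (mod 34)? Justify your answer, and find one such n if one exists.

n = 819

The moduli 39 and 34 are coprime, so by the Chinese Remainder Theorem a unique solution modulo 1326 exists.
Any solution of the first congruence is n = 0 + 39t; substituting into the second, 39t ≡ 3 − 0 ≡ 3 (mod 34).
39 ≡ 5 (mod 34), so this reads 5t ≡ 3 (mod 34). Note 5·7 = 35 ≡ 1 (mod 34) (as 35 − 1 = 1·34), so 5⁻¹ ≡ 7.
Therefore t ≡ 7·3 = 21 (mod 34).
With t = 21: n = 0 + 39·21 = 819.
Indeed 819 ≡ 0 (mod 39) and 819 ≡ 3 (mod 34).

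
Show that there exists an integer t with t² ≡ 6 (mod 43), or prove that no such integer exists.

t = 36

t = 36 works: 36² = 1296, and 1296 − 6 = 1290 = 30·43.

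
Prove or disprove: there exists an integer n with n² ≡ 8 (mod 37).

No such integer exists.

37 is prime, so by Euler's criterion 8 is a square mod 37 iff 8^((37−1)/2) = 8^18 ≡ 1 (mod 37).
Repeated squaring mod 37: 8^2 = 64 ≡ 27; 8^4 ≡ 27² = 729 ≡ 26; 8^8 ≡ 26² = 676 ≡ 10; 8^16 ≡ 10² = 100 ≡ 26.
Since 18 = 16 + 2, 8^18 ≡ 26 · 27; multiplying out mod 37: 26·27 = 702 ≡ 36. Thus 8^18 ≡ 36 ≡ −1 (mod 37).
The value −1 means 8 is a non-residue modulo 37, so n² ≡ 8 (mod 37) is impossible.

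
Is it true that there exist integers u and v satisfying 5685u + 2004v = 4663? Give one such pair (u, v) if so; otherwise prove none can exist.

There are no such integers.

gcd(5685, 2004) = 3, so every integer of the form 5685u + 2004v is a multiple of 3.
However 4663 leaves remainder 1 on division by 3.
So the equation is unsolvable over ℤ.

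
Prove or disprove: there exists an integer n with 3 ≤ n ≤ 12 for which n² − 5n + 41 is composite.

At n = 12: 12² − 5·12 + 41 = 125 = 5·25, which is composite.

n = 12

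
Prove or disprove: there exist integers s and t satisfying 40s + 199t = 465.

s = 136, t = -25

Since gcd(40, 199) = 1, every integer is an integer combination of 40 and 199.
Euclidean algorithm: 199 = 4·40 + 39, 40 = 1·39 + 1, 39 = 39·1 + 0.
Back-substituting, 1 = 40 − 1·39 = 40 − (199 − 4·40) = −199 + 5·40; that is, 40·5 + 199·(-1) = 1.
Times 465: 40·2325 + 199·(-465) = 465, so (2325, -465) solves it.
Subtracting 11·199 from s and adding 11·40 to t gives the tidier solution (136, -25).
Indeed 40·136 + 199·(-25) = 5440 − 4975 = 465.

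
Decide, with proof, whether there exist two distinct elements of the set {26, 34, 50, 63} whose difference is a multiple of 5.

No, no such pair exists.

Reduce each element modulo 5: 26↦1, 34↦4, 50↦0, 63↦3.
All 4 residues are distinct, so no two elements differ by a multiple of 5.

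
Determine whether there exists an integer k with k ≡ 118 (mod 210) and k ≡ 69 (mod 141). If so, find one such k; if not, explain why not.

No such integer exists.

Both moduli are multiples of 3 = gcd(210, 141), so any solution would satisfy k ≡ 118 and k ≡ 69 modulo 3 simultaneously.
However 118 ≡ 1 and 69 ≡ 0 (mod 3), and 1 ≠ 0.
Hence the system has no solution.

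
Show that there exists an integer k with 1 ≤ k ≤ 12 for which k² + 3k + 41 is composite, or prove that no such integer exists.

At k = 10: 10² + 3·10 + 41 = 171 = 3·57, which is composite.

k = 10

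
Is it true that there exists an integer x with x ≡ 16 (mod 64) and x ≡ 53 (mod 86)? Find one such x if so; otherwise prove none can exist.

No, no such integer exists.

Reduce both congruences modulo 2, which divides 64 and 86: they say x ≡ 16 (mod 2) and x ≡ 53 (mod 2).
However 16 ≡ 0 and 53 ≡ 1 (mod 2), and 0 ≠ 1.
So no integer satisfies both congruences.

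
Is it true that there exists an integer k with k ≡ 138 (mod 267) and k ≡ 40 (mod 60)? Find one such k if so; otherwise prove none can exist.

gcd(267, 60) = 3. If k ≡ 138 (mod 267) and k ≡ 40 (mod 60), then k ≡ 138 (mod 3) and k ≡ 40 (mod 3).
But 138 mod 3 = 0 while 40 mod 3 = 1, a contradiction.
So no integer satisfies both congruences.

No such integer exists.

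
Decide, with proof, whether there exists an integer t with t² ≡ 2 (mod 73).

Take t = 41. Then 41² = 1681 = 23·73 + 2, so 41² ≡ 2 (mod 73).

t = 41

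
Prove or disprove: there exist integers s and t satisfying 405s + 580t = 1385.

s = 65, t = -43

Every value of 405s + 580t is a multiple of gcd(405, 580) = 5; since 5 ∣ 1385, solutions exist.
Dividing through by 5 reduces the equation to 81s + 116t = 277.
Euclidean algorithm: 116 = 1·81 + 35, 81 = 2·35 + 11, 35 = 3·11 + 2, 11 = 5·2 + 1, 2 = 2·1 + 0.
Back-substituting, 1 = 11 − 5·2 = 11 − 5·(35 − 3·11) = −5·35 + 16·11 = −5·35 + 16·(81 − 2·35) = 16·81 − 37·35 = 16·81 − 37·(116 − 1·81) = −37·116 + 53·81; that is, 81·53 + 116·(-37) = 1.
Times 277: 81·14681 + 116·(-10249) = 277, so (14681, -10249) solves it.
Subtracting 126·116 from s and adding 126·81 to t gives the tidier solution (65, -43).
Check: 405·65 + 580·(-43) = 26325 − 24940 = 1385. ✓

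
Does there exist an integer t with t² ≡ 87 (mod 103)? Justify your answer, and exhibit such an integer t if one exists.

Apply Euler's criterion with the prime 103: 87 is a quadratic residue iff 87^51 ≡ 1 (mod 103), and a non-residue iff it is ≡ −1.
Repeated squaring mod 103: 87^2 = 7569 ≡ 50; 87^4 ≡ 50² = 2500 ≡ 28; 87^8 ≡ 28² = 784 ≡ 63; 87^16 ≡ 63² = 3969 ≡ 55; 87^32 ≡ 55² = 3025 ≡ 38.
Since 51 = 32 + 16 + 2 + 1, 87^51 ≡ 38 · 55 · 50 · 87; multiplying out mod 103: 38·55 = 2090 ≡ 30, then 30·50 = 1500 ≡ 58, then 58·87 = 5046 ≡ 102. Thus 87^51 ≡ 102 ≡ −1 (mod 103).
By Euler's criterion 87 is a quadratic non-residue mod 103: no t satisfies t² ≡ 87 (mod 103).

No, no such integer exists.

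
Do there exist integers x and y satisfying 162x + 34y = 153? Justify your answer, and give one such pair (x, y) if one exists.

No, no such integers exist.

gcd(162, 34) = 2, so every integer of the form 162x + 34y is a multiple of 2.
However 153 leaves remainder 1 on division by 2.
So the equation is unsolvable over ℤ.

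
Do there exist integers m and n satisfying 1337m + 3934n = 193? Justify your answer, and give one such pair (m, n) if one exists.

Both 1337 and 3934 are divisible by gcd(1337, 3934) = 7, hence so is any combination 1337m + 3934n.
But 193 is not a multiple of 7 (it leaves remainder 4).
Hence no integers m, n satisfy the equation.

No such integers exist.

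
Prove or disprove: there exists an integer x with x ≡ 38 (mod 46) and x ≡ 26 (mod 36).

The moduli are not coprime: gcd(46, 36) = 2. Compatibility requires 2 ∣ (26 − 38) = -12, which holds, so solutions exist.
List candidates x ≡ 38 (mod 46): 38, 84, 130, 176, 222, 268, 314. Modulo 36 these are 2, 12, 22, 32, 6, 16, 26; 314 gives 26 as required.
Verify: 314 = 6·46 + 38 and 314 = 8·36 + 26. ✓

x = 314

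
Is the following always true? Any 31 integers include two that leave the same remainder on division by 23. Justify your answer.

True.

There are exactly 23 possible remainders on division by 23.
Since 31 > 23, two of the 31 integers must share a residue class by the pigeonhole principle; call them a and b.
That is, a and b leave the same remainder on division by 23, as claimed.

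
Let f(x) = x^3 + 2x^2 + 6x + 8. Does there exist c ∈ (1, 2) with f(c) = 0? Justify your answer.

f has no root in that interval.

f(1) = 17 and f(2) = 36, both positive.
The derivative f'(x) = 3x^2 + 4x + 6 is a quadratic with discriminant 4² − 4·3·6 = -56 < 0; it never vanishes, so it is always positive (sign of the leading coefficient).
Hence f is strictly increasing on ℝ, and in particular on [1, 2]. A strictly monotone function with same-sign endpoint values stays positive on the whole interval, so f has no zero in (1, 2).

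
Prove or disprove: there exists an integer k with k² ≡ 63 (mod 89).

Apply Euler's criterion with the prime 89: 63 is a quadratic residue iff 63^44 ≡ 1 (mod 89), and a non-residue iff it is ≡ −1.
Squaring successively (mod 89): 63^2 = 3969 ≡ 53; 63^4 ≡ 53² = 2809 ≡ 50; 63^8 ≡ 50² = 2500 ≡ 8; 63^16 ≡ 8² = 64 ≡ 64; 63^32 ≡ 64² = 4096 ≡ 2.
Since 44 = 32 + 8 + 4, 63^44 ≡ 2 · 8 · 50; multiplying out mod 89: 2·8 = 16 ≡ 16, then 16·50 = 800 ≡ 88. Thus 63^44 ≡ 88 ≡ −1 (mod 89).
By Euler's criterion 63 is a quadratic non-residue mod 89: no k satisfies k² ≡ 63 (mod 89).

No such integer exists.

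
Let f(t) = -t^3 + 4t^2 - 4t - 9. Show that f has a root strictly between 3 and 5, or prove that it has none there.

The endpoint values f(3) = -12 and f(5) = -54 are both negative. Claim: f(t) < 0 for every t in (3, 5).
Shift to the endpoint 3: with t = 3 + u (0 < u < 2), one computes f(3 + u) = -u^3 - 5u^2 - 7u - 12.
The nonzero coefficients here are all negative, so for u > 0 every term is negative (or zero), and the constant term -12 is strictly negative.
So f is strictly negative on (3, 5); no root exists in the interval.

No.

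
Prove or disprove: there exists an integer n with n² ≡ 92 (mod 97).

Apply Euler's criterion with the prime 97: 92 is a quadratic residue iff 92^48 ≡ 1 (mod 97), and a non-residue iff it is ≡ −1.
Repeated squaring mod 97: 92^2 = 8464 ≡ 25; 92^4 ≡ 25² = 625 ≡ 43; 92^8 ≡ 43² = 1849 ≡ 6; 92^16 ≡ 6² = 36 ≡ 36; 92^32 ≡ 36² = 1296 ≡ 35.
Since 48 = 32 + 16, 92^48 ≡ 35 · 36; multiplying out mod 97: 35·36 = 1260 ≡ 96. Thus 92^48 ≡ 96 ≡ −1 (mod 97).
By Euler's criterion 92 is a quadratic non-residue mod 97: no n satisfies n² ≡ 92 (mod 97).

There is no such integer.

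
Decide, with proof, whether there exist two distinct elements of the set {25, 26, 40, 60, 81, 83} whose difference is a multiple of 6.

No, no such pair exists.

Residues mod 6: 25↦1, 26↦2, 40↦4, 60↦0, 81↦3, 83↦5.
All 6 residues are distinct, so no two elements differ by a multiple of 6.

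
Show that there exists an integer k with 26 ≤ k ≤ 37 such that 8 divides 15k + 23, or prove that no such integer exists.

At k = 31 we get 15·31 + 23 = 488, and 488 = 8·61.

k = 31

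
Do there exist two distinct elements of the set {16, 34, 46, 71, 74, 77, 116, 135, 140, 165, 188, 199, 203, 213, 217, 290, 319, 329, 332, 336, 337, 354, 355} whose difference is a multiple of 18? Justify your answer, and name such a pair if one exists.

The pair (16, 34) works.

Both 16 and 34 leave remainder 16 on division by 18; their difference 18 = 1·18 is a multiple of 18.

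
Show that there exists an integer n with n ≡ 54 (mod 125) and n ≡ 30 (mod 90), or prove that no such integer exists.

Both moduli are multiples of 5 = gcd(125, 90), so any solution would satisfy n ≡ 54 and n ≡ 30 modulo 5 simultaneously.
These are incompatible: 54 − 30 = 24 is not divisible by 5.
So no integer satisfies both congruences.

No such integer exists.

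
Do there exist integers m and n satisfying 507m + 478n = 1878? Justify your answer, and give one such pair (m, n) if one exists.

507 and 478 are coprime, so 507m + 478n ranges over all of ℤ.
Run the Euclidean algorithm on 507 and 478: 507 = 1·478 + 29, 478 = 16·29 + 14, 29 = 2·14 + 1, 14 = 14·1 + 0.
Working back up the chain: 1 = 29 − 2·14 = 29 − 2·(478 − 16·29) = −2·478 + 33·29 = −2·478 + 33·(507 − 1·478) = 33·507 − 35·478. So 507·33 + 478·(-35) = 1.
Scaling by 1878 gives the particular solution (m, n) = (61974, -65730).
Shifting by a multiple of (478, −507) keeps it a solution: m = 61974 − 129·478 = 312, n = -65730 + 129·507 = -327.
Indeed 507·312 + 478·(-327) = 158184 − 156306 = 1878.

m = 312, n = -327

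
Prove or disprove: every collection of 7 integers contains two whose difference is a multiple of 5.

Each integer lies in one of the 5 residue classes modulo 5.
Placing 7 integers into 5 classes, some class receives at least two — say a and b.
Their difference a − b is then a multiple of 5.

Yes.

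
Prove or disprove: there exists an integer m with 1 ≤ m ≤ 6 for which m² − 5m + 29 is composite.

At m = 6: 6² − 5·6 + 29 = 35 = 5·7, which is composite.

m = 6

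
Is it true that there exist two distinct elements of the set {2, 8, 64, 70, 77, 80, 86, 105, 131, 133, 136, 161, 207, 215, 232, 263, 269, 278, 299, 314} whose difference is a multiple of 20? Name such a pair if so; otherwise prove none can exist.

Two integers differ by a multiple of 20 exactly when they have the same residue mod 20. The residues are 2↦2, 8↦8, 64↦4, 70↦10, 77↦17, 80↦0, 86↦6, 105↦5, 131↦11, 133↦13, 136↦16, 161↦1, 207↦7, 215↦15, 232↦12, 263↦3, 269↦9, 278↦18, 299↦19, 314↦14.
These 20 residues are pairwise different, hence no difference of two elements is divisible by 20.

No such pair exists.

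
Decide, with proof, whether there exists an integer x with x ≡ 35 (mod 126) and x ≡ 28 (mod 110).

No, no such integer exists.

Both moduli are multiples of 2 = gcd(126, 110), so any solution would satisfy x ≡ 35 and x ≡ 28 modulo 2 simultaneously.
These are incompatible: 35 − 28 = 7 is not divisible by 2.
So no integer satisfies both congruences.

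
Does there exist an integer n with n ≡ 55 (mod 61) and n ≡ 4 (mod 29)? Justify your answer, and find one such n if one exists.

n = 787

Since 61 and 29 share no common factor, CRT says the pair of congruences has a solution (unique mod 1769).
Any solution of the first congruence is n = 55 + 61t; substituting into the second, 61t ≡ 4 − 55 ≡ 7 (mod 29).
61 ≡ 3 (mod 29), so this reads 3t ≡ 7 (mod 29). To invert 3 modulo 29: 29 = 9·3 + 2, 3 = 1·2 + 1, 2 = 2·1 + 0, and unwinding, 1 = 3 − 1·2 = 3 − (29 − 9·3) = −29 + 10·3. Thus 3⁻¹ ≡ 10 (mod 29).
Multiplying by 10: t ≡ 10·7 = 70 ≡ 12 (mod 29).
Taking t = 12 gives n = 55 + 61·12 = 787.
Verify: 787 = 12·61 + 55 and 787 = 27·29 + 4. ✓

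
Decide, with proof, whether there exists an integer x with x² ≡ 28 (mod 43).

No such integer exists.

Apply Euler's criterion with the prime 43: 28 is a quadratic residue iff 28^21 ≡ 1 (mod 43), and a non-residue iff it is ≡ −1.
Repeated squaring mod 43: 28^2 = 784 ≡ 10; 28^4 ≡ 10² = 100 ≡ 14; 28^8 ≡ 14² = 196 ≡ 24; 28^16 ≡ 24² = 576 ≡ 17.
Since 21 = 16 + 4 + 1, 28^21 ≡ 17 · 14 · 28; multiplying out mod 43: 17·14 = 238 ≡ 23, then 23·28 = 644 ≡ 42. Thus 28^21 ≡ 42 ≡ −1 (mod 43).
The value −1 means 28 is a non-residue modulo 43, so x² ≡ 28 (mod 43) is impossible.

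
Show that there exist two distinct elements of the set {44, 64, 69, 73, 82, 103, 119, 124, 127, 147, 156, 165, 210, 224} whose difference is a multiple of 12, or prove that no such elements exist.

44 and 224 are such a pair.

44 mod 12 = 8 and 224 mod 12 = 8, so 224 − 44 = 180 = 15·12.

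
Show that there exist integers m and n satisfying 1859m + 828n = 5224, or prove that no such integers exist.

1859 and 828 are coprime, so 1859m + 828n ranges over all of ℤ.
Run the Euclidean algorithm on 1859 and 828: 1859 = 2·828 + 203, 828 = 4·203 + 16, 203 = 12·16 + 11, 16 = 1·11 + 5, 11 = 2·5 + 1, 5 = 5·1 + 0.
Unwinding: 1 = 11 − 2·5 = 11 − 2·(16 − 1·11) = −2·16 + 3·11 = −2·16 + 3·(203 − 12·16) = 3·203 − 38·16 = 3·203 − 38·(828 − 4·203) = −38·828 + 155·203 = −38·828 + 155·(1859 − 2·828) = 155·1859 − 348·828, i.e. 1859·155 + 828·(-348) = 1.
Times 5224: 1859·809720 + 828·(-1817952) = 5224, so (809720, -1817952) solves it.
The general solution is m = 809720 + 828k, n = -1817952 − 1859k; taking k = -977 gives the smaller pair m = 764, n = -1709.
Check: 1859·764 + 828·(-1709) = 1420276 − 1415052 = 5224. ✓

m = 764, n = -1709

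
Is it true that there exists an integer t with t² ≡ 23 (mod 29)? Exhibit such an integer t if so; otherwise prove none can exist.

t = 20

t = 20 works: 20² = 400, and 400 − 23 = 377 = 13·29.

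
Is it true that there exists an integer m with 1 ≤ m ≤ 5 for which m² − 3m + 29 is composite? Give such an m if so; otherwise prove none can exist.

At m = 4: 4² − 3·4 + 29 = 33 = 3·11, which is composite.

m = 4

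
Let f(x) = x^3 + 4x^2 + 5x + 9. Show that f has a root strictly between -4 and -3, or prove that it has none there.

f(-4) = -11 and f(-3) = 3, which have opposite signs.
f is continuous everywhere (it is a polynomial), in particular on [-4, -3].
By the Intermediate Value Theorem f must vanish at some point of (-4, -3).

Yes, f has a root in the interval.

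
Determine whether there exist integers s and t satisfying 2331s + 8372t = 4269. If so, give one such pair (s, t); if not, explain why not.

There are no such integers.

Both 2331 and 8372 are divisible by gcd(2331, 8372) = 7, hence so is any combination 2331s + 8372t.
However 4269 leaves remainder 6 on division by 7.
Hence no integers s, t satisfy the equation.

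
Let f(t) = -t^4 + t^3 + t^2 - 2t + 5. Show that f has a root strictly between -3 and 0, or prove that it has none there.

f(-3) = -88 and f(0) = 5, which have opposite signs.
As a polynomial, f is continuous on every closed interval.
By the Intermediate Value Theorem, f takes the value 0 somewhere in the open interval.

Yes, f has a root in the interval.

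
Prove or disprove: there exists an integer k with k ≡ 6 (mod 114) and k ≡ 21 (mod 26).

There is no such integer.

Both moduli are multiples of 2 = gcd(114, 26), so any solution would satisfy k ≡ 6 and k ≡ 21 modulo 2 simultaneously.
But 6 mod 2 = 0 while 21 mod 2 = 1, a contradiction.
So no integer satisfies both congruences.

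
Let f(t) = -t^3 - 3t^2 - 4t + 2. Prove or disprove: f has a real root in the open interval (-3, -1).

No such root exists.

f(-3) = 14 and f(-1) = 4, both positive.
f'(t) = -3t^2 - 6t - 4 has discriminant (-6)² − 4·(-3)·(-4) = -12 < 0, so f' has no real roots and is negative for every real t.
Hence f is strictly decreasing on ℝ, and in particular on [-3, -1]. A strictly monotone function with same-sign endpoint values stays positive on the whole interval, so f has no zero in (-3, -1).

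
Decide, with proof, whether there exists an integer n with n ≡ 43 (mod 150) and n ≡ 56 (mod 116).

There is no such integer.

gcd(150, 116) = 2. If n ≡ 43 (mod 150) and n ≡ 56 (mod 116), then n ≡ 43 (mod 2) and n ≡ 56 (mod 2).
But 43 mod 2 = 1 while 56 mod 2 = 0, a contradiction.
Therefore no such n exists.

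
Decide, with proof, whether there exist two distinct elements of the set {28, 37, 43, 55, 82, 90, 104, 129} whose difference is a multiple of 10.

No such pair exists.

Reduce each element modulo 10: 28↦8, 37↦7, 43↦3, 55↦5, 82↦2, 90↦0, 104↦4, 129↦9.
These 8 residues are pairwise different, hence no difference of two elements is divisible by 10.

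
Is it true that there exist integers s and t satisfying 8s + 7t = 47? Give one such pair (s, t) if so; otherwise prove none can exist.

8 and 7 are coprime, so 8s + 7t ranges over all of ℤ.
Euclidean algorithm: 8 = 1·7 + 1, 7 = 7·1 + 0.
Working back up the chain: 1 = 8 − 1·7. So 8·1 + 7·(-1) = 1.
Times 47: 8·47 + 7·(-47) = 47, so (47, -47) solves it.
Subtracting 6·7 from s and adding 6·8 to t gives the tidier solution (5, 1).
Indeed 8·5 + 7·1 = 40 + 7 = 47.

s = 5, t = 1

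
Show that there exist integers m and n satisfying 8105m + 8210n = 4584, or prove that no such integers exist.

Both 8105 and 8210 are divisible by gcd(8105, 8210) = 5, hence so is any combination 8105m + 8210n.
However 4584 leaves remainder 4 on division by 5.
Hence no integers m, n satisfy the equation.

No, no such integers exist.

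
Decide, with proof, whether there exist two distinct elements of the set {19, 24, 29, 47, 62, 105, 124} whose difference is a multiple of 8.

Residues mod 8: 19↦3, 24↦0, 29↦5, 47↦7, 62↦6, 105↦1, 124↦4.
All 7 residues are distinct, so no two elements differ by a multiple of 8.

No, no such pair exists.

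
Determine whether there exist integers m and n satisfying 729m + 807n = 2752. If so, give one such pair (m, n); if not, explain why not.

There are no such integers.

Any value of 729m + 807n is a multiple of gcd(729, 807) = 3.
But 2752 = 3·917 + 1, so 3 ∤ 2752.
So the equation is unsolvable over ℤ.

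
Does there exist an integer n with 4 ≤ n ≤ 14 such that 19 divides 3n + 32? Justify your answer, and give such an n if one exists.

No such integer n in that range exists.

At n = 4, 3·4 + 32 = 44 ≡ 6 (mod 19), and each step in n adds 3, giving residues 6, 9, 12, 15, 18, 2, 5, 8, 11, 14, 17 for n = 4, 5, …, 14.
The residue 0 does not occur, so no n in [4, 14] makes 3n + 32 a multiple of 19.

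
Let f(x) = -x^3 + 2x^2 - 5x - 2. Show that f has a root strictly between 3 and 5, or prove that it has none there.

No.

f(3) = -26 and f(5) = -102, both negative.
f'(x) = -3x^2 + 4x - 5 has discriminant 4² − 4·(-3)·(-5) = -44 < 0, so f' has no real roots and is negative for every real x.
Hence f is strictly decreasing on ℝ, and in particular on [3, 5]. A strictly monotone function with same-sign endpoint values stays negative on the whole interval, so f has no zero in (3, 5).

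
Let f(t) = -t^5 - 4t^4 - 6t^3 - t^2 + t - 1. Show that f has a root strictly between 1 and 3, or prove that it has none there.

f has no root in that interval.

f(1) = -12 and f(3) = -736, both negative, so a sign-change argument is unavailable; we show f keeps this sign on the whole interval.
Shift to the endpoint 1: with t = 1 + u (0 < u < 2), one computes f(1 + u) = -u^5 - 9u^4 - 32u^3 - 53u^2 - 40u - 12.
All 6 nonzero coefficients of this polynomial in u are negative; hence for u > 0 the value is a sum of negative terms (the constant -12 among them).
So f is strictly negative on (1, 3); no root exists in the interval.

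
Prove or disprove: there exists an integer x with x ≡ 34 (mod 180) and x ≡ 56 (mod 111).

gcd(180, 111) = 3. If x ≡ 34 (mod 180) and x ≡ 56 (mod 111), then x ≡ 34 (mod 3) and x ≡ 56 (mod 3).
But 34 mod 3 = 1 while 56 mod 3 = 2, a contradiction.
Hence the system has no solution.

No such integer exists.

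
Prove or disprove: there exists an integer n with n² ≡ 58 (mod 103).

Take n = 77. Then 77² = 5929 = 57·103 + 58, so 77² ≡ 58 (mod 103).

n = 77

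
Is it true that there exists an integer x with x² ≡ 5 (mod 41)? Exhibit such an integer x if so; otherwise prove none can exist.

x = 13

x = 13 works: 13² = 169, and 169 − 5 = 164 = 4·41.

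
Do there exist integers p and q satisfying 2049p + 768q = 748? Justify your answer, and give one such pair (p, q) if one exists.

No such integers exist.

gcd(2049, 768) = 3, so every integer of the form 2049p + 768q is a multiple of 3.
But 748 = 3·249 + 1, so 3 ∤ 748.
Therefore 2049p + 768q = 748 has no solution in integers.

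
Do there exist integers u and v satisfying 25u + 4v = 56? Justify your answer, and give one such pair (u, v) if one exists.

Since gcd(25, 4) = 1, every integer is an integer combination of 25 and 4.
Run the Euclidean algorithm on 25 and 4: 25 = 6·4 + 1, 4 = 4·1 + 0.
Unwinding: 1 = 25 − 6·4, i.e. 25·1 + 4·(-6) = 1.
Times 56: 25·56 + 4·(-336) = 56, so (56, -336) solves it.
Shifting by a multiple of (4, −25) keeps it a solution: u = 56 − 14·4 = 0, v = -336 + 14·25 = 14.
Check: 25·0 + 4·14 = 0 + 56 = 56. ✓

u = 0, v = 14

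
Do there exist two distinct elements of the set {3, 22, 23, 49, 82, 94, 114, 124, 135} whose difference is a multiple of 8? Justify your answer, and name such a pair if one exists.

Both 22 and 94 leave remainder 6 on division by 8; their difference 72 = 9·8 is a multiple of 8.

The pair (22, 94) works.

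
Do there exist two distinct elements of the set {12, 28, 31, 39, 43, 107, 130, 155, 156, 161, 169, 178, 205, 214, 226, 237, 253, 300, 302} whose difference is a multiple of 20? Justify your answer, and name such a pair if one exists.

Reduce each element modulo 20: 12↦12, 28↦8, 31↦11, 39↦19, 43↦3, 107↦7, 130↦10, 155↦15, 156↦16, 161↦1, 169↦9, 178↦18, 205↦5, 214↦14, 226↦6, 237↦17, 253↦13, 300↦0, 302↦2.
No residue repeats among the 19 elements, so no pair has difference ≡ 0 (mod 20).

No, no such pair exists.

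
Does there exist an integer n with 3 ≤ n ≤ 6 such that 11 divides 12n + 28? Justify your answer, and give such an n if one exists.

For n = 3, 4 the values 64, 76 are not multiples of 11. n = 5 works, since 12·5 + 28 = 88 = 8·11.

n = 5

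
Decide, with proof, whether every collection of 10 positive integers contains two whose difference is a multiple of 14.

No, the set {50, 51, 52, 53, 54, 55, 56, 57, 58, 59} is a counterexample.

Take the 10 consecutive integers 50, 51, …, 59: their residues mod 14 are all distinct because 10 ≤ 14.
No two share a residue, so no pair has difference divisible by 14; the claim fails for this set.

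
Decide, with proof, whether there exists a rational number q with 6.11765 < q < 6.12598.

q = 49/8

Look for a denominator N such that an integer falls strictly between N·6.11765 and N·6.12598. N = 8 works: 8·6.11765 = 48.94120 < 49 < 49.00784 = 8·6.12598.
Dividing back, 6.11765 < 49/8 < 6.12598, and 49/8 is rational.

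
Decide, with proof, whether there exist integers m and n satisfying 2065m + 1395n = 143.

Any value of 2065m + 1395n is a multiple of gcd(2065, 1395) = 5.
But 143 = 5·28 + 3, so 5 ∤ 143.
Therefore 2065m + 1395n = 143 has no solution in integers.

There are no such integers.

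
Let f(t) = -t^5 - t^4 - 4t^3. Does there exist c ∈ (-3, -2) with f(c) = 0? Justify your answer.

The endpoint values f(-3) = 270 and f(-2) = 48 are both positive. Claim: f(t) > 0 for every t in (-3, -2).
Substitute t = -2 − u, where 0 < u < 1 on the interval. Expanding, f(-2 − u) = u^5 + 9u^4 + 36u^3 + 80u^2 + 96u + 48.
All 6 nonzero coefficients of this polynomial in u are positive; hence for u > 0 the value is a sum of positive terms (the constant 48 among them).
So f is strictly positive on (-3, -2); no root exists in the interval.

f has no root in that interval.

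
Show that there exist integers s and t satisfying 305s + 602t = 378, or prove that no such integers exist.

305 and 602 are coprime, so 305s + 602t ranges over all of ℤ.
Dividing repeatedly: 602 = 1·305 + 297, 305 = 1·297 + 8, 297 = 37·8 + 1, 8 = 8·1 + 0.
Unwinding: 1 = 297 − 37·8 = 297 − 37·(305 − 1·297) = −37·305 + 38·297 = −37·305 + 38·(602 − 1·305) = 38·602 − 75·305, i.e. 305·(-75) + 602·38 = 1.
Multiplying through by 378: s = (-75)·378 = -28350, t = 38·378 = 14364 is a solution.
The general solution is s = -28350 + 602k, t = 14364 − 305k; taking k = 48 gives the smaller pair s = 546, t = -276.
Indeed 305·546 + 602·(-276) = 166530 − 166152 = 378.

s = 546, t = -276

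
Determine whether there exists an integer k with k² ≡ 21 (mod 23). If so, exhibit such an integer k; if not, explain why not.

There is no such integer.

Apply Euler's criterion with the prime 23: 21 is a quadratic residue iff 21^11 ≡ 1 (mod 23), and a non-residue iff it is ≡ −1.
Squaring successively (mod 23): 21^2 = 441 ≡ 4; 21^4 ≡ 4² = 16 ≡ 16; 21^8 ≡ 16² = 256 ≡ 3.
Since 11 = 8 + 2 + 1, 21^11 ≡ 3 · 4 · 21; multiplying out mod 23: 3·4 = 12 ≡ 12, then 12·21 = 252 ≡ 22. Thus 21^11 ≡ 22 ≡ −1 (mod 23).
The value −1 means 21 is a non-residue modulo 23, so k² ≡ 21 (mod 23) is impossible.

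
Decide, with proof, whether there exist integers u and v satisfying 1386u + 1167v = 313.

No, no such integers exist.

gcd(1386, 1167) = 3, so every integer of the form 1386u + 1167v is a multiple of 3.
But 313 is not a multiple of 3 (it leaves remainder 1).
Therefore 1386u + 1167v = 313 has no solution in integers.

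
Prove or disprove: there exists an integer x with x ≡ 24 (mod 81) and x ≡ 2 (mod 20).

gcd(81, 20) = 1, so the Chinese Remainder Theorem guarantees exactly one residue class mod 1620 satisfying both.
Any solution of the first congruence is x = 24 + 81t; substituting into the second, 81t ≡ 2 − 24 ≡ 18 (mod 20).
81 ≡ 1 (mod 20), so this reads 1t ≡ 18 (mod 20). So t ≡ 18 (mod 20).
With t = 18: x = 24 + 81·18 = 1482.
Verify: 1482 = 18·81 + 24 and 1482 = 74·20 + 2. ✓

x = 1482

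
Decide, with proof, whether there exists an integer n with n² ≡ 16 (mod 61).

n = 57

Take n = 57. Then 57² = 3249 = 53·61 + 16, so 57² ≡ 16 (mod 61).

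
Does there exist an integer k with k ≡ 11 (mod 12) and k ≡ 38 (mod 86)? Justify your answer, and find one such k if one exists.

No, no such integer exists.

Both moduli are multiples of 2 = gcd(12, 86), so any solution would satisfy k ≡ 11 and k ≡ 38 modulo 2 simultaneously.
However 11 ≡ 1 and 38 ≡ 0 (mod 2), and 1 ≠ 0.
So no integer satisfies both congruences.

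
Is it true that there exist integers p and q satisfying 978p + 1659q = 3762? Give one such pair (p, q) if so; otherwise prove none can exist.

Every value of 978p + 1659q is a multiple of gcd(978, 1659) = 3; since 3 ∣ 3762, solutions exist.
Dividing through by 3 reduces the equation to 326p + 553q = 1254.
Euclidean algorithm: 553 = 1·326 + 227, 326 = 1·227 + 99, 227 = 2·99 + 29, 99 = 3·29 + 12, 29 = 2·12 + 5, 12 = 2·5 + 2, 5 = 2·2 + 1, 2 = 2·1 + 0.
Working back up the chain: 1 = 5 − 2·2 = 5 − 2·(12 − 2·5) = −2·12 + 5·5 = −2·12 + 5·(29 − 2·12) = 5·29 − 12·12 = 5·29 − 12·(99 − 3·29) = −12·99 + 41·29 = −12·99 + 41·(227 − 2·99) = 41·227 − 94·99 = 41·227 − 94·(326 − 1·227) = −94·326 + 135·227 = −94·326 + 135·(553 − 1·326) = 135·553 − 229·326. So 326·(-229) + 553·135 = 1.
Multiplying through by 1254: p = (-229)·1254 = -287166, q = 135·1254 = 169290 is a solution.
The general solution is p = -287166 + 553k, q = 169290 − 326k; taking k = 520 gives the smaller pair p = 394, q = -230.
Check: 978·394 + 1659·(-230) = 385332 − 381570 = 3762. ✓

p = 394, q = -230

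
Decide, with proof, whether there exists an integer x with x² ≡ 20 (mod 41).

x = 15

x = 15 works: 15² = 225, and 225 − 20 = 205 = 5·41.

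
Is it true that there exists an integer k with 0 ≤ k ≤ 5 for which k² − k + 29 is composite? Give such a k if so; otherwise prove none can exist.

k = 3

At k = 3: 3² − 3 + 29 = 35 = 5·7, which is composite.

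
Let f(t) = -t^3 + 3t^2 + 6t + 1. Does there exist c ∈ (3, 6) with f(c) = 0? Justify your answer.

Yes, such a c exists.

f(3) = 19 and f(6) = -71, which have opposite signs.
As a polynomial, f is continuous on every closed interval.
By the Intermediate Value Theorem f must vanish at some point of (3, 6).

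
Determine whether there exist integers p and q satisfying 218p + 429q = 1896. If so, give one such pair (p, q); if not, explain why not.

Since gcd(218, 429) = 1, every integer is an integer combination of 218 and 429.
Dividing repeatedly: 429 = 1·218 + 211, 218 = 1·211 + 7, 211 = 30·7 + 1, 7 = 7·1 + 0.
Unwinding: 1 = 211 − 30·7 = 211 − 30·(218 − 1·211) = −30·218 + 31·211 = −30·218 + 31·(429 − 1·218) = 31·429 − 61·218, i.e. 218·(-61) + 429·31 = 1.
Multiplying through by 1896: p = (-61)·1896 = -115656, q = 31·1896 = 58776 is a solution.
The general solution is p = -115656 + 429k, q = 58776 − 218k; taking k = 270 gives the smaller pair p = 174, q = -84.
Indeed 218·174 + 429·(-84) = 37932 − 36036 = 1896.

p = 174, q = -84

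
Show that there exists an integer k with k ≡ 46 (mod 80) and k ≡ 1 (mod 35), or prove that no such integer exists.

The moduli are not coprime: gcd(80, 35) = 5. Compatibility requires 5 ∣ (1 − 46) = -45, which holds, so solutions exist.
The integers ≡ 46 (mod 80) are 46, 126, 206, 286, 366, 446, 526, …; their remainders mod 35 are 11, 21, 31, 6, 16, 26, 1, so k = 526 is the first that is ≡ 1 (mod 35).
Indeed 526 ≡ 46 (mod 80) and 526 ≡ 1 (mod 35).

k = 526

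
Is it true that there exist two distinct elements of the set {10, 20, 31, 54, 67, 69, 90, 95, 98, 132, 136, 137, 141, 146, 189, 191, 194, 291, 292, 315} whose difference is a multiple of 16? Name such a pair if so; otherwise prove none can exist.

The pair (10, 90) works.

Reduce each element mod 16: 10↦10, 20↦4, 31↦15, 54↦6, 67↦3, 69↦5, 90↦10, 95↦15, 98↦2, 132↦4, 136↦8, 137↦9, 141↦13, 146↦2, 189↦13, 191↦15, 194↦2, 291↦3, 292↦4, 315↦11. The residue 10 repeats (at 10 and 90), and 90 − 10 = 80 = 5·16.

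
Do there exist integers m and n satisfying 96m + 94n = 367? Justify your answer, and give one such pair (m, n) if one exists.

No such integers exist.

Any value of 96m + 94n is a multiple of gcd(96, 94) = 2.
But 367 is not a multiple of 2 (it leaves remainder 1).
So the equation is unsolvable over ℤ.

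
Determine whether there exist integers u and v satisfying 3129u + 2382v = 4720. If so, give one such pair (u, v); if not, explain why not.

No, no such integers exist.

Both 3129 and 2382 are divisible by gcd(3129, 2382) = 3, hence so is any combination 3129u + 2382v.
However 4720 leaves remainder 1 on division by 3.
Therefore 3129u + 2382v = 4720 has no solution in integers.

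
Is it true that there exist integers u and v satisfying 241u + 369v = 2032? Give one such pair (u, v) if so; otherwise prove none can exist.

241 and 369 are coprime, so 241u + 369v ranges over all of ℤ.
Dividing repeatedly: 369 = 1·241 + 128, 241 = 1·128 + 113, 128 = 1·113 + 15, 113 = 7·15 + 8, 15 = 1·8 + 7, 8 = 1·7 + 1, 7 = 7·1 + 0.
Working back up the chain: 1 = 8 − 1·7 = 8 − (15 − 1·8) = −15 + 2·8 = −15 + 2·(113 − 7·15) = 2·113 − 15·15 = 2·113 − 15·(128 − 1·113) = −15·128 + 17·113 = −15·128 + 17·(241 − 1·128) = 17·241 − 32·128 = 17·241 − 32·(369 − 1·241) = −32·369 + 49·241. So 241·49 + 369·(-32) = 1.
Multiplying through by 2032: u = 49·2032 = 99568, v = (-32)·2032 = -65024 is a solution.
The general solution is u = 99568 + 369k, v = -65024 − 241k; taking k = -269 gives the smaller pair u = 307, v = -195.
Check: 241·307 + 369·(-195) = 73987 − 71955 = 2032. ✓

u = 307, v = -195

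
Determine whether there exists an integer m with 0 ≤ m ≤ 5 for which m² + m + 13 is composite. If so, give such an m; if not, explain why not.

m = 3

At m = 3: 3² + 3 + 13 = 25 = 5·5, which is composite.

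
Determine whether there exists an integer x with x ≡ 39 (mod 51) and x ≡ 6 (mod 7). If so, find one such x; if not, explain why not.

The moduli 51 and 7 are coprime, so by the Chinese Remainder Theorem a unique solution modulo 357 exists.
Any solution of the first congruence is x = 39 + 51t; substituting into the second, 51t ≡ 6 − 39 ≡ 2 (mod 7).
51 ≡ 2 (mod 7), so this reads 2t ≡ 2 (mod 7). Invert 2 mod 7 by the Euclidean algorithm: 7 = 3·2 + 1, 2 = 2·1 + 0; back-substituting, 1 = 7 − 3·2. Hence 2·(-3) ≡ 1, so 2⁻¹ ≡ -3 ≡ 4 (mod 7).
Therefore t ≡ 4·2 = 8 ≡ 1 (mod 7).
Taking t = 1 gives x = 39 + 51·1 = 90.
Check: 90 mod 51 = 39, 90 mod 7 = 6. ✓

x = 90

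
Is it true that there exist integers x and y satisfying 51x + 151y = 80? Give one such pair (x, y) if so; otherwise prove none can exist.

x = 120, y = -40

51 and 151 are coprime, so 51x + 151y ranges over all of ℤ.
Dividing repeatedly: 151 = 2·51 + 49, 51 = 1·49 + 2, 49 = 24·2 + 1, 2 = 2·1 + 0.
Unwinding: 1 = 49 − 24·2 = 49 − 24·(51 − 1·49) = −24·51 + 25·49 = −24·51 + 25·(151 − 2·51) = 25·151 − 74·51, i.e. 51·(-74) + 151·25 = 1.
Scaling by 80 gives the particular solution (x, y) = (-5920, 2000).
Adding 40·151 to x and subtracting 40·51 from y gives the tidier solution (120, -40).
Check: 51·120 + 151·(-40) = 6120 − 6040 = 80. ✓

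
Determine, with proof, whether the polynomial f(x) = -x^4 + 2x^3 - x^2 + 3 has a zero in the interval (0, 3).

Yes, f has a root in the interval.

f(0) = 3 and f(3) = -33, which have opposite signs.
Since f is a polynomial it is continuous on [0, 3].
By the Intermediate Value Theorem f must vanish at some point of (0, 3).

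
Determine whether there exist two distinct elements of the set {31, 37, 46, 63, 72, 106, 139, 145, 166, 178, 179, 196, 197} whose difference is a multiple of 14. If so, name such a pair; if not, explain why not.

Residues mod 14: 31↦3, 37↦9, 46↦4, 63↦7, 72↦2, 106↦8, 139↦13, 145↦5, 166↦12, 178↦10, 179↦11, 196↦0, 197↦1.
These 13 residues are pairwise different, hence no difference of two elements is divisible by 14.

No such pair exists.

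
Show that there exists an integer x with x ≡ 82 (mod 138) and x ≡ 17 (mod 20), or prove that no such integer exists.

Reduce both congruences modulo 2, which divides 138 and 20: they say x ≡ 82 (mod 2) and x ≡ 17 (mod 2).
These are incompatible: 82 − 17 = 65 is not divisible by 2.
Hence the system has no solution.

No, no such integer exists.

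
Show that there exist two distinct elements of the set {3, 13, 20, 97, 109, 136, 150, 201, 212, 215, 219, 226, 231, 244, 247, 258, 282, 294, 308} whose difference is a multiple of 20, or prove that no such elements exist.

Residues mod 20: 3↦3, 13↦13, 20↦0, 97↦17, 109↦9, 136↦16, 150↦10, 201↦1, 212↦12, 215↦15, 219↦19, 226↦6, 231↦11, 244↦4, 247↦7, 258↦18, 282↦2, 294↦14, 308↦8.
All 19 residues are distinct, so no two elements differ by a multiple of 20.

No such pair exists.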